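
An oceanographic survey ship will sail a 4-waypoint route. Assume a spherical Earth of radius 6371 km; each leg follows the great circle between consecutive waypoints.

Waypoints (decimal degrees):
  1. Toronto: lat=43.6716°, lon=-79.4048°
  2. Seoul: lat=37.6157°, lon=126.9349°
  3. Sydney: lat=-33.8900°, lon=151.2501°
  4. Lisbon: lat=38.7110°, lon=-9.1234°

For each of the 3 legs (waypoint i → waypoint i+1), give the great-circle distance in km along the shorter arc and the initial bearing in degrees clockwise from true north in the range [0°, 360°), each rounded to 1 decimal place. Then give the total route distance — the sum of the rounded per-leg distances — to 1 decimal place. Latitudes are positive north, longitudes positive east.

Leg 1: dist=10594.5 km, bearing=339.3°
Leg 2: dist=8339.2 km, bearing=159.3°
Leg 3: dist=18180.6 km, bearing=292.6°
Total: 37114.3 km

Leg 1: φ1=0.7622132, φ2=0.6565178, Δφ=-0.1056954, Δλ=3.6013071 rad; a=sin²(Δφ/2)+cosφ1·cosφ2·sin²(Δλ/2)=0.5459979181; c=2·atan2(√a, √(1-a))=1.662922423; dist=6371·c=10594.479 ≈ 10594.5 km; running total=10594.5 km
Leg 1 bearing: y=sinΔλ·cosφ2=-0.35145859, x=cosφ1·sinφ2-sinφ1·cosφ2·cosΔλ=0.93167249; θ=atan2(y, x)=-20.6682° <0 so +360° → 339.3318° ≈ 339.3°
Leg 2: φ1=0.6565178, φ2=-0.5914921, Δφ=-1.2480099, Δλ=0.4243803 rad; a=sin²(Δφ/2)+cosφ1·cosφ2·sin²(Δλ/2)=0.3705590657; c=2·atan2(√a, √(1-a))=1.308931899; dist=6371·c=8339.205 ≈ 8339.2 km; running total=18933.7 km
Leg 2 bearing: y=sinΔλ·cosφ2=0.34180272, x=cosφ1·sinφ2-sinφ1·cosφ2·cosΔλ=-0.90341080; θ=atan2(y, x)=159.2760° ≈ 159.3°
Leg 3: φ1=-0.5914921, φ2=0.6756344, Δφ=1.2671265, Δλ=-2.7990456 rad; a=sin²(Δφ/2)+cosφ1·cosφ2·sin²(Δλ/2)=0.9794148365; c=2·atan2(√a, √(1-a))=2.853648321; dist=6371·c=18180.593 ≈ 18180.6 km; running total=37114.3 km
Leg 3 bearing: y=sinΔλ·cosφ2=-0.26209630, x=cosφ1·sinφ2-sinφ1·cosφ2·cosΔλ=0.10932150; θ=atan2(y, x)=-67.3588° <0 so +360° → 292.6412° ≈ 292.6°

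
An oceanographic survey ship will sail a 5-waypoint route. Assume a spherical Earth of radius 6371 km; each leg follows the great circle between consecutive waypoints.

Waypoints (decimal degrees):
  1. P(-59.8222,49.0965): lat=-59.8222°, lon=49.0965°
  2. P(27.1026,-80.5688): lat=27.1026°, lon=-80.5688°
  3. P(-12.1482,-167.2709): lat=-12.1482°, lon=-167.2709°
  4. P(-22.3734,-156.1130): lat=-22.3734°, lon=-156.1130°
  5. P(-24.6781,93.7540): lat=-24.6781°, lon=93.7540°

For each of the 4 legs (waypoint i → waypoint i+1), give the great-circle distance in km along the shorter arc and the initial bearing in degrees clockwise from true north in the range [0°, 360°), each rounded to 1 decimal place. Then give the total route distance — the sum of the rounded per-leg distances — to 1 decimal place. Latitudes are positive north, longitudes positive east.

Leg 1: dist=14766.9 km, bearing=249.1°
Leg 2: dist=10299.5 km, bearing=257.7°
Leg 3: dist=1640.5 km, bearing=135.4°
Leg 4: dist=10840.0 km, bearing=239.4°
Total: 37546.9 km

Leg 1: φ1=-1.0440944, φ2=0.4730296, Δφ=1.5171240, Δλ=-2.2630864 rad; a=sin²(Δφ/2)+cosφ1·cosφ2·sin²(Δλ/2)=0.8397354589; c=2·atan2(√a, √(1-a))=2.317837608; dist=6371·c=14766.943 ≈ 14766.9 km; running total=14766.9 km
Leg 1 bearing: y=sinΔλ·cosφ2=-0.68525768, x=cosφ1·sinφ2-sinφ1·cosφ2·cosΔλ=-0.26218540; θ=atan2(y, x)=-110.9373° <0 so +360° → 249.0627° ≈ 249.1°
Leg 2: φ1=0.4730296, φ2=-0.2120261, Δφ=-0.6850557, Δλ=-1.5132371 rad; a=sin²(Δφ/2)+cosφ1·cosφ2·sin²(Δλ/2)=0.5229050785; c=2·atan2(√a, √(1-a))=1.616622522; dist=6371·c=10299.502 ≈ 10299.5 km; running total=25066.4 km
Leg 2 bearing: y=sinΔλ·cosφ2=-0.97598756, x=cosφ1·sinφ2-sinφ1·cosφ2·cosΔλ=-0.21295472; θ=atan2(y, x)=-102.3087° <0 so +360° → 257.6913° ≈ 257.7°
Leg 3: φ1=-0.2120261, φ2=-0.3904895, Δφ=-0.1784634, Δλ=0.1947421 rad; a=sin²(Δφ/2)+cosφ1·cosφ2·sin²(Δλ/2)=0.0164852094; c=2·atan2(√a, √(1-a))=0.257500305; dist=6371·c=1640.534 ≈ 1640.5 km; running total=26706.9 km
Leg 3 bearing: y=sinΔλ·cosφ2=0.17894636, x=cosφ1·sinφ2-sinφ1·cosφ2·cosΔλ=-0.18119599; θ=atan2(y, x)=135.3579° ≈ 135.4°
Leg 4: φ1=-0.3904895, φ2=-0.4307141, Δφ=-0.0402246, Δλ=4.3610018 rad; a=sin²(Δφ/2)+cosφ1·cosφ2·sin²(Δλ/2)=0.5651473825; c=2·atan2(√a, √(1-a))=1.701462600; dist=6371·c=10840.018 ≈ 10840.0 km; running total=37546.9 km
Leg 4 bearing: y=sinΔλ·cosφ2=-0.85314474, x=cosφ1·sinφ2-sinφ1·cosφ2·cosΔλ=-0.50514090; θ=atan2(y, x)=-120.6295° <0 so +360° → 239.3705° ≈ 239.4°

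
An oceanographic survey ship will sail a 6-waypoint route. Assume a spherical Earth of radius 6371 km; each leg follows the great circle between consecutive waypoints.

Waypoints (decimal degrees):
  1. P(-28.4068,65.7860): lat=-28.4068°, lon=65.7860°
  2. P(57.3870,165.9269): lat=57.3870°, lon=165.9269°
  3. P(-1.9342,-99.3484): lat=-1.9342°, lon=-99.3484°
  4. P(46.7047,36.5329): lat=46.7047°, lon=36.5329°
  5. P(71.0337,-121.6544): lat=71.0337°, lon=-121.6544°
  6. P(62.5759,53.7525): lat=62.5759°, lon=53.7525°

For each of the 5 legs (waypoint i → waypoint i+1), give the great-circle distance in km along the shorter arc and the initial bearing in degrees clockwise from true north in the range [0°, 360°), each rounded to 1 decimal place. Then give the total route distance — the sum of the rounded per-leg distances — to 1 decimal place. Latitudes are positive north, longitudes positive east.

Leg 1: dist=13227.7 km, bearing=37.3°
Leg 2: dist=10471.8 km, bearing=87.1°
Leg 3: dist=13466.1 km, bearing=33.9°
Leg 4: dist=6807.8 km, bearing=352.1°
Leg 5: dist=5154.1 km, bearing=2.9°
Total: 49127.5 km

Leg 1: φ1=-0.4957922, φ2=1.0015921, Δφ=1.4973843, Δλ=1.7477884 rad; a=sin²(Δφ/2)+cosφ1·cosφ2·sin²(Δλ/2)=0.7420945988; c=2·atan2(√a, √(1-a))=2.076232586; dist=6371·c=13227.678 ≈ 13227.7 km; running total=13227.7 km
Leg 1 bearing: y=sinΔλ·cosφ2=0.53054212, x=cosφ1·sinφ2-sinφ1·cosφ2·cosΔλ=0.69576281; θ=atan2(y, x)=37.3267° ≈ 37.3°
Leg 2: φ1=1.0015921, φ2=-0.0337582, Δφ=-1.0353503, Δλ=-4.6299274 rad; a=sin²(Δφ/2)+cosφ1·cosφ2·sin²(Δλ/2)=0.5363990575; c=2·atan2(√a, √(1-a))=1.643658895; dist=6371·c=10471.751 ≈ 10471.8 km; running total=23699.5 km
Leg 2 bearing: y=sinΔλ·cosφ2=0.99603415, x=cosφ1·sinφ2-sinφ1·cosφ2·cosΔλ=0.05115074; θ=atan2(y, x)=87.0602° ≈ 87.1°
Leg 3: φ1=-0.0337582, φ2=0.8151508, Δφ=0.8489089, Δλ=2.3715761 rad; a=sin²(Δφ/2)+cosφ1·cosφ2·sin²(Δλ/2)=0.7582952736; c=2·atan2(√a, √(1-a))=2.113660549; dist=6371·c=13466.131 ≈ 13466.1 km; running total=37165.6 km
Leg 3 bearing: y=sinΔλ·cosφ2=0.47738892, x=cosφ1·sinφ2-sinφ1·cosφ2·cosΔλ=0.71079816; θ=atan2(y, x)=33.8862° ≈ 33.9°
Leg 4: φ1=0.8151508, φ2=1.2397719, Δφ=0.4246212, Δλ=-2.7608892 rad; a=sin²(Δφ/2)+cosφ1·cosφ2·sin²(Δλ/2)=0.2593036241; c=2·atan2(√a, √(1-a))=1.068553323; dist=6371·c=6807.753 ≈ 6807.8 km; running total=43973.4 km
Leg 4 bearing: y=sinΔλ·cosφ2=-0.12076588, x=cosφ1·sinφ2-sinφ1·cosφ2·cosΔλ=0.86814551; θ=atan2(y, x)=-7.9195° <0 so +360° → 352.0805° ≈ 352.1°
Leg 5: φ1=1.2397719, φ2=1.0921555, Δφ=-0.1476165, Δλ=3.0614279 rad; a=sin²(Δφ/2)+cosφ1·cosφ2·sin²(Δλ/2)=0.1548891995; c=2·atan2(√a, √(1-a))=0.809001070; dist=6371·c=5154.146 ≈ 5154.1 km; running total=49127.5 km
Leg 5 bearing: y=sinΔλ·cosφ2=0.03688219, x=cosφ1·sinφ2-sinφ1·cosφ2·cosΔλ=0.72265749; θ=atan2(y, x)=2.9217° ≈ 2.9°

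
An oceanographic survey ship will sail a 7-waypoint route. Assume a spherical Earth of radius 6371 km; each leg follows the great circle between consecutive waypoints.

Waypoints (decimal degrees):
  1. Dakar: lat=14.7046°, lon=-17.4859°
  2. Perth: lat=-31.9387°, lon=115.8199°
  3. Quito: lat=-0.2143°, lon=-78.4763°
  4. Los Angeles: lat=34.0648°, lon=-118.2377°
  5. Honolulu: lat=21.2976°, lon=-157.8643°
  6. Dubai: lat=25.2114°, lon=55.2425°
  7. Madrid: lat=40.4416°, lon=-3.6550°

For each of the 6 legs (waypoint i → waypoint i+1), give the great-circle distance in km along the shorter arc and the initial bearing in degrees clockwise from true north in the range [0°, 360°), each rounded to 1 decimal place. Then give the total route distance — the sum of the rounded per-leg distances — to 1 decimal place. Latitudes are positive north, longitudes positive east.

Leg 1: φ1=0.2566437, φ2=-0.5574355, Δφ=-0.8140792, Δλ=2.3266251 rad; a=sin²(Δφ/2)+cosφ1·cosφ2·sin²(Δλ/2)=0.8486380113; c=2·atan2(√a, √(1-a))=2.342386587; dist=6371·c=14923.345 ≈ 14923.3 km; running total=14923.3 km
Leg 1 bearing: y=sinΔλ·cosφ2=0.61753964, x=cosφ1·sinφ2-sinφ1·cosφ2·cosΔλ=-0.36393809; θ=atan2(y, x)=120.5124° ≈ 120.5°
Leg 2: φ1=-0.5574355, φ2=-0.0037402, Δφ=0.5536952, Δλ=-3.3911084 rad; a=sin²(Δφ/2)+cosφ1·cosφ2·sin²(Δλ/2)=0.9101751922; c=2·atan2(√a, √(1-a))=2.532819785; dist=6371·c=16136.595 ≈ 16136.6 km; running total=31059.9 km
Leg 2 bearing: y=sinΔλ·cosφ2=0.24693302, x=cosφ1·sinφ2-sinφ1·cosφ2·cosΔλ=-0.51579970; θ=atan2(y, x)=154.4178° ≈ 154.4°
Leg 3: φ1=-0.0037402, φ2=0.5945429, Δφ=0.5982832, Δλ=-0.6939673 rad; a=sin²(Δφ/2)+cosφ1·cosφ2·sin²(Δλ/2)=0.1826463806; c=2·atan2(√a, √(1-a))=0.883166721; dist=6371·c=5626.655 ≈ 5626.7 km; running total=36686.6 km
Leg 3 bearing: y=sinΔλ·cosφ2=-0.52984093, x=cosφ1·sinφ2-sinφ1·cosφ2·cosΔλ=0.56250805; θ=atan2(y, x)=-43.2871° <0 so +360° → 316.7129° ≈ 316.7°
Leg 4: φ1=0.5945429, φ2=0.3717132, Δφ=-0.2228297, Δλ=-0.6916146 rad; a=sin²(Δφ/2)+cosφ1·cosφ2·sin²(Δλ/2)=0.1010385953; c=2·atan2(√a, √(1-a))=0.646955147; dist=6371·c=4121.751 ≈ 4121.8 km; running total=40808.4 km
Leg 4 bearing: y=sinΔλ·cosφ2=-0.59422526, x=cosφ1·sinφ2-sinφ1·cosφ2·cosΔλ=-0.10107190; θ=atan2(y, x)=-99.6531° <0 so +360° → 260.3469° ≈ 260.3°
Leg 5: φ1=0.3717132, φ2=0.4400219, Δφ=0.0683087, Δλ=3.7194153 rad; a=sin²(Δφ/2)+cosφ1·cosφ2·sin²(Δλ/2)=0.7756951448; c=2·atan2(√a, √(1-a))=2.154826168; dist=6371·c=13728.398 ≈ 13728.4 km; running total=54536.8 km
Leg 5 bearing: y=sinΔλ·cosφ2=-0.49417150, x=cosφ1·sinφ2-sinφ1·cosφ2·cosΔλ=0.67213338; θ=atan2(y, x)=-36.3244° <0 so +360° → 323.6756° ≈ 323.7°
Leg 6: φ1=0.4400219, φ2=0.7058391, Δφ=0.2658171, Δλ=-1.0279553 rad; a=sin²(Δφ/2)+cosφ1·cosφ2·sin²(Δλ/2)=0.1839983798; c=2·atan2(√a, √(1-a))=0.886660891; dist=6371·c=5648.917 ≈ 5648.9 km; running total=60185.7 km
Leg 6 bearing: y=sinΔλ·cosφ2=-0.65165993, x=cosφ1·sinφ2-sinφ1·cosφ2·cosΔλ=0.41941775; θ=atan2(y, x)=-57.2341° <0 so +360° → 302.7659° ≈ 302.8°

Leg 1: dist=14923.3 km, bearing=120.5°
Leg 2: dist=16136.6 km, bearing=154.4°
Leg 3: dist=5626.7 km, bearing=316.7°
Leg 4: dist=4121.8 km, bearing=260.3°
Leg 5: dist=13728.4 km, bearing=323.7°
Leg 6: dist=5648.9 km, bearing=302.8°
Total: 60185.7 km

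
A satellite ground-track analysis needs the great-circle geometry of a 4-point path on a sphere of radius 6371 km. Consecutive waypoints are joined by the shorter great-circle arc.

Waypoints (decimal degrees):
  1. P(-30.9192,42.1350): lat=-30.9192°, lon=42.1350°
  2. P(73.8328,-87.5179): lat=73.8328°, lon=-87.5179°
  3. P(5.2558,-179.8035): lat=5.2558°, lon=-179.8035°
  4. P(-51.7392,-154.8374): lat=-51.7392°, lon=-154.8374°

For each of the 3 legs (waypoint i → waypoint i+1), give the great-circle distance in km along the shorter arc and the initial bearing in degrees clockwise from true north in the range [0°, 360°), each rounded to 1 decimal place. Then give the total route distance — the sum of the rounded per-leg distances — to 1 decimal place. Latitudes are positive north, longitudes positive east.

Leg 1: dist=14481.6 km, bearing=343.7°
Leg 2: dist=9517.0 km, bearing=273.7°
Leg 3: dist=6766.3 km, bearing=162.6°
Total: 30764.9 km

Leg 1: φ1=-0.5396418, φ2=1.2886255, Δφ=1.8282673, Δλ=-2.2628700 rad; a=sin²(Δφ/2)+cosφ1·cosφ2·sin²(Δλ/2)=0.8229708110; c=2·atan2(√a, √(1-a))=2.273052447; dist=6371·c=14481.617 ≈ 14481.6 km; running total=14481.6 km
Leg 1 bearing: y=sinΔλ·cosφ2=-0.21437877, x=cosφ1·sinφ2-sinφ1·cosφ2·cosΔλ=0.73266716; θ=atan2(y, x)=-16.3095° <0 so +360° → 343.6905° ≈ 343.7°
Leg 2: φ1=1.2886255, φ2=0.0917310, Δφ=-1.1968944, Δλ=-1.6106876 rad; a=sin²(Δφ/2)+cosφ1·cosφ2·sin²(Δλ/2)=0.4615389475; c=2·atan2(√a, √(1-a))=1.493798161; dist=6371·c=9516.988 ≈ 9517.0 km; running total=23998.6 km
Leg 2 bearing: y=sinΔλ·cosφ2=-0.99500345, x=cosφ1·sinφ2-sinφ1·cosφ2·cosΔλ=0.06364837; θ=atan2(y, x)=-86.3399° <0 so +360° → 273.6601° ≈ 273.7°
Leg 3: φ1=0.0917310, φ2=-0.9030194, Δφ=-0.9947504, Δλ=0.4357406 rad; a=sin²(Δφ/2)+cosφ1·cosφ2·sin²(Δλ/2)=0.2564539547; c=2·atan2(√a, √(1-a))=1.062039279; dist=6371·c=6766.252 ≈ 6766.3 km; running total=30764.9 km
Leg 3 bearing: y=sinΔλ·cosφ2=0.26137086, x=cosφ1·sinφ2-sinφ1·cosφ2·cosΔλ=-0.83332261; θ=atan2(y, x)=162.5860° ≈ 162.6°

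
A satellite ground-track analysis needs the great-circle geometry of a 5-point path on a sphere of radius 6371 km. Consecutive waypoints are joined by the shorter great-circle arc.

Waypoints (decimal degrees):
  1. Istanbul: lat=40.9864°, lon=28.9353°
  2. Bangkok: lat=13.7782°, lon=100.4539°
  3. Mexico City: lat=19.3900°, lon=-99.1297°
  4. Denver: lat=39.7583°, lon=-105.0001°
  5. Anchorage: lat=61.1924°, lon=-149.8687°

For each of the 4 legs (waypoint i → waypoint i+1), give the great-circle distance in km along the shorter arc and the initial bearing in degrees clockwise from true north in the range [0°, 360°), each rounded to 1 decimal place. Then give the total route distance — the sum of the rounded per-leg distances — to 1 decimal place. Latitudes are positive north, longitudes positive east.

Leg 1: φ1=0.7153476, φ2=0.2404750, Δφ=-0.4748727, Δλ=1.2482350 rad; a=sin²(Δφ/2)+cosφ1·cosφ2·sin²(Δλ/2)=0.3056943857; c=2·atan2(√a, √(1-a))=1.171672452; dist=6371·c=7464.725 ≈ 7464.7 km; running total=7464.7 km
Leg 1 bearing: y=sinΔλ·cosφ2=0.92113561, x=cosφ1·sinφ2-sinφ1·cosφ2·cosΔλ=-0.02214745; θ=atan2(y, x)=91.3773° ≈ 91.4°
Leg 2: φ1=0.2404750, φ2=0.3384193, Δφ=0.0979444, Δλ=-3.4833910 rad; a=sin²(Δφ/2)+cosφ1·cosφ2·sin²(Δλ/2)=0.8920363346; c=2·atan2(√a, √(1-a))=2.471996958; dist=6371·c=15749.093 ≈ 15749.1 km; running total=23213.8 km
Leg 2 bearing: y=sinΔλ·cosφ2=0.31617060, x=cosφ1·sinφ2-sinφ1·cosφ2·cosΔλ=0.53410318; θ=atan2(y, x)=30.6241° ≈ 30.6°
Leg 3: φ1=0.3384193, φ2=0.6939132, Δφ=0.3554939, Δλ=-0.1024578 rad; a=sin²(Δφ/2)+cosφ1·cosφ2·sin²(Δλ/2)=0.0331640598; c=2·atan2(√a, √(1-a))=0.366263863; dist=6371·c=2333.467 ≈ 2333.5 km; running total=25547.3 km
Leg 3 bearing: y=sinΔλ·cosφ2=-0.07862662, x=cosφ1·sinφ2-sinφ1·cosφ2·cosΔλ=0.34939186; θ=atan2(y, x)=-12.6825° <0 so +360° → 347.3175° ≈ 347.3°
Leg 4: φ1=0.6939132, φ2=1.0680089, Δφ=0.3740956, Δλ=-0.7831048 rad; a=sin²(Δφ/2)+cosφ1·cosφ2·sin²(Δλ/2)=0.0885299963; c=2·atan2(√a, √(1-a))=0.604229636; dist=6371·c=3849.547 ≈ 3849.5 km; running total=29396.8 km
Leg 4 bearing: y=sinΔλ·cosφ2=-0.33995116, x=cosφ1·sinφ2-sinφ1·cosφ2·cosΔλ=0.45519551; θ=atan2(y, x)=-36.7533° <0 so +360° → 323.2467° ≈ 323.2°

Leg 1: dist=7464.7 km, bearing=91.4°
Leg 2: dist=15749.1 km, bearing=30.6°
Leg 3: dist=2333.5 km, bearing=347.3°
Leg 4: dist=3849.5 km, bearing=323.2°
Total: 29396.8 km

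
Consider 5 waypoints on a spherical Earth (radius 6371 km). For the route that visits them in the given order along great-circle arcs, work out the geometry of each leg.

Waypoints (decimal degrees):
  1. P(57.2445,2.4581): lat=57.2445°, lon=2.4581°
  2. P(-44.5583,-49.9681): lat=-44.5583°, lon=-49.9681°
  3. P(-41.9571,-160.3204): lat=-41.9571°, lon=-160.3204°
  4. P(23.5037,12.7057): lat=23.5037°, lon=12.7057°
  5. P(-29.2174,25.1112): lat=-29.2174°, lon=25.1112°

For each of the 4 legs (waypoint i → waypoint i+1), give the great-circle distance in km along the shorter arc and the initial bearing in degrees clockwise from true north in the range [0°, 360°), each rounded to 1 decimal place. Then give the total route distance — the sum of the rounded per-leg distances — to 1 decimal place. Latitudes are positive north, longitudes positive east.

Leg 1: dist=12319.5 km, bearing=217.2°
Leg 2: dist=8167.6 km, bearing=226.7°
Leg 3: dist=17863.9 km, bearing=160.4°
Leg 4: dist=6010.6 km, bearing=166.6°
Total: 44361.6 km

Leg 1: φ1=0.9991050, φ2=-0.7776890, Δφ=-1.7767940, Δλ=-0.9150098 rad; a=sin²(Δφ/2)+cosφ1·cosφ2·sin²(Δλ/2)=0.6774905597; c=2·atan2(√a, √(1-a))=1.933690198; dist=6371·c=12319.540 ≈ 12319.5 km; running total=12319.5 km
Leg 1 bearing: y=sinΔλ·cosφ2=-0.56473434, x=cosφ1·sinφ2-sinφ1·cosφ2·cosΔλ=-0.74502586; θ=atan2(y, x)=-142.8376° <0 so +360° → 217.1624° ≈ 217.2°
Leg 2: φ1=-0.7776890, φ2=-0.7322895, Δφ=0.0453995, Δλ=-1.9260110 rad; a=sin²(Δφ/2)+cosφ1·cosφ2·sin²(Δλ/2)=0.3575956909; c=2·atan2(√a, √(1-a))=1.281989555; dist=6371·c=8167.555 ≈ 8167.6 km; running total=20487.1 km
Leg 2 bearing: y=sinΔλ·cosφ2=-0.69722121, x=cosφ1·sinφ2-sinφ1·cosφ2·cosΔλ=-0.65785001; θ=atan2(y, x)=-133.3358° <0 so +360° → 226.6642° ≈ 226.7°
Leg 3: φ1=-0.7322895, φ2=0.4102170, Δφ=1.1425065, Δλ=3.0198751 rad; a=sin²(Δφ/2)+cosφ1·cosφ2·sin²(Δλ/2)=0.9717680300; c=2·atan2(√a, √(1-a))=2.803943570; dist=6371·c=17863.924 ≈ 17863.9 km; running total=38351.0 km
Leg 3 bearing: y=sinΔλ·cosφ2=0.11134374, x=cosφ1·sinφ2-sinφ1·cosφ2·cosΔλ=-0.31199724; θ=atan2(y, x)=160.3598° ≈ 160.4°
Leg 4: φ1=0.4102170, φ2=-0.5099398, Δφ=-0.9201568, Δλ=0.2165168 rad; a=sin²(Δφ/2)+cosφ1·cosφ2·sin²(Δλ/2)=0.2064958732; c=2·atan2(√a, √(1-a))=0.943437885; dist=6371·c=6010.643 ≈ 6010.6 km; running total=44361.6 km
Leg 4 bearing: y=sinΔλ·cosφ2=0.18749721, x=cosφ1·sinφ2-sinφ1·cosφ2·cosΔλ=-0.78756975; θ=atan2(y, x)=166.6088° ≈ 166.6°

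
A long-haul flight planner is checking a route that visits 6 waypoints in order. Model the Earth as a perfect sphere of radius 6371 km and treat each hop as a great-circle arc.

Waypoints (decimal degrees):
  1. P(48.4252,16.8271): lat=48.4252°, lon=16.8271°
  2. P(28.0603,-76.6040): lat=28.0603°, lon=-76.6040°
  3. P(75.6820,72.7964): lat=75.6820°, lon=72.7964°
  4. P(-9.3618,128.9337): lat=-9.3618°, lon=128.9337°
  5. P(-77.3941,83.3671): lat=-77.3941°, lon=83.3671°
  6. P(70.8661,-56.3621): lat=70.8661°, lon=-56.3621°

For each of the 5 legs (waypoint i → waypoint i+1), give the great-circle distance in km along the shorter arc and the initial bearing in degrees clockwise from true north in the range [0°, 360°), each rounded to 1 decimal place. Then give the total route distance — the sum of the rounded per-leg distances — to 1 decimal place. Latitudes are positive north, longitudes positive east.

Leg 1: φ1=0.8451792, φ2=0.4897446, Δφ=-0.3554346, Δλ=-1.6306803 rad; a=sin²(Δφ/2)+cosφ1·cosφ2·sin²(Δλ/2)=0.3415723783; c=2·atan2(√a, √(1-a))=1.248384280; dist=6371·c=7953.456 ≈ 7953.5 km; running total=7953.5 km
Leg 1 bearing: y=sinΔλ·cosφ2=-0.88087121, x=cosφ1·sinφ2-sinφ1·cosφ2·cosΔλ=0.35166556; θ=atan2(y, x)=-68.2369° <0 so +360° → 291.7631° ≈ 291.8°
Leg 2: φ1=0.4897446, φ2=1.3209001, Δφ=0.8311555, Δλ=2.6075289 rad; a=sin²(Δφ/2)+cosφ1·cosφ2·sin²(Δλ/2)=0.3660273240; c=2·atan2(√a, √(1-a))=1.299536559; dist=6371·c=8279.347 ≈ 8279.3 km; running total=16232.8 km
Leg 2 bearing: y=sinΔλ·cosφ2=0.12588620, x=cosφ1·sinφ2-sinφ1·cosφ2·cosΔλ=0.95517431; θ=atan2(y, x)=7.5080° ≈ 7.5°
Leg 3: φ1=1.3209001, φ2=-0.1633942, Δφ=-1.4842943, Δλ=0.9797807 rad; a=sin²(Δφ/2)+cosφ1·cosφ2·sin²(Δλ/2)=0.5108260615; c=2·atan2(√a, √(1-a))=1.592450142; dist=6371·c=10145.500 ≈ 10145.5 km; running total=26378.3 km
Leg 3 bearing: y=sinΔλ·cosφ2=0.81931530, x=cosφ1·sinφ2-sinφ1·cosφ2·cosΔλ=-0.57293422; θ=atan2(y, x)=124.9645° ≈ 125.0°
Leg 4: φ1=-0.1633942, φ2=-1.3507819, Δφ=-1.1873876, Δλ=-0.7952872 rad; a=sin²(Δφ/2)+cosφ1·cosφ2·sin²(Δλ/2)=0.3452500326; c=2·atan2(√a, √(1-a))=1.256129226; dist=6371·c=8002.799 ≈ 8002.8 km; running total=34381.1 km
Leg 4 bearing: y=sinΔλ·cosφ2=-0.15584015, x=cosφ1·sinφ2-sinφ1·cosφ2·cosΔλ=-0.93804245; θ=atan2(y, x)=-170.5674° <0 so +360° → 189.4326° ≈ 189.4°
Leg 5: φ1=-1.3507819, φ2=1.2368468, Δφ=2.5876286, Δλ=-2.4387346 rad; a=sin²(Δφ/2)+cosφ1·cosφ2·sin²(Δλ/2)=0.9882812025; c=2·atan2(√a, √(1-a))=2.924660752; dist=6371·c=18633.014 ≈ 18633.0 km; running total=53014.1 km
Leg 5 bearing: y=sinΔλ·cosφ2=-0.21187534, x=cosφ1·sinφ2-sinφ1·cosφ2·cosΔλ=-0.03787754; θ=atan2(y, x)=-100.1358° <0 so +360° → 259.8642° ≈ 259.9°

Leg 1: dist=7953.5 km, bearing=291.8°
Leg 2: dist=8279.3 km, bearing=7.5°
Leg 3: dist=10145.5 km, bearing=125.0°
Leg 4: dist=8002.8 km, bearing=189.4°
Leg 5: dist=18633.0 km, bearing=259.9°
Total: 53014.1 km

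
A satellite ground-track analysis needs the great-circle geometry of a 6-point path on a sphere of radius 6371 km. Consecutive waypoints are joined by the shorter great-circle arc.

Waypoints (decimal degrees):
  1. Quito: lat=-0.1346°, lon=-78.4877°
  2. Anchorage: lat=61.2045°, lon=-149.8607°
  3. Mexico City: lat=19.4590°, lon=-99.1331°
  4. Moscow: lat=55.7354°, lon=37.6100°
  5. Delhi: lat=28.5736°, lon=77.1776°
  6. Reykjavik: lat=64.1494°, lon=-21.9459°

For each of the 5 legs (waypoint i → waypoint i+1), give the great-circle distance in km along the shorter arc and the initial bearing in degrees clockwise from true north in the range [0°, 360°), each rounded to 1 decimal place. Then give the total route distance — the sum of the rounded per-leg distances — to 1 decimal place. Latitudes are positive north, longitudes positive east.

Leg 1: φ1=-0.0023492, φ2=1.0682200, Δφ=1.0705693, Δλ=-1.2456938 rad; a=sin²(Δφ/2)+cosφ1·cosφ2·sin²(Δλ/2)=0.4241030804; c=2·atan2(√a, √(1-a))=1.418413436; dist=6371·c=9036.712 ≈ 9036.7 km; running total=9036.7 km
Leg 1 bearing: y=sinΔλ·cosφ2=-0.45645323, x=cosφ1·sinφ2-sinφ1·cosφ2·cosΔλ=0.87670353; θ=atan2(y, x)=-27.5036° <0 so +360° → 332.4964° ≈ 332.5°
Leg 2: φ1=1.0682200, φ2=0.3396236, Δφ=-0.7285964, Δλ=0.8853636 rad; a=sin²(Δφ/2)+cosφ1·cosφ2·sin²(Δλ/2)=0.2102837311; c=2·atan2(√a, √(1-a))=0.952764064; dist=6371·c=6070.060 ≈ 6070.1 km; running total=15106.8 km
Leg 2 bearing: y=sinΔλ·cosφ2=0.72992614, x=cosφ1·sinφ2-sinφ1·cosφ2·cosΔλ=-0.36258208; θ=atan2(y, x)=116.4153° ≈ 116.4°
Leg 3: φ1=0.3396236, φ2=0.9727662, Δφ=0.6331426, Δλ=2.3866173 rad; a=sin²(Δφ/2)+cosφ1·cosφ2·sin²(Δλ/2)=0.5556502514; c=2·atan2(√a, √(1-a))=1.682327915; dist=6371·c=10718.111 ≈ 10718.1 km; running total=25824.9 km
Leg 3 bearing: y=sinΔλ·cosφ2=0.38581805, x=cosφ1·sinφ2-sinφ1·cosφ2·cosΔλ=0.91583657; θ=atan2(y, x)=22.8444° ≈ 22.8°
Leg 4: φ1=0.9727662, φ2=0.4987034, Δφ=-0.4740628, Δλ=0.6905849 rad; a=sin²(Δφ/2)+cosφ1·cosφ2·sin²(Δλ/2)=0.1117844206; c=2·atan2(√a, √(1-a))=0.681813446; dist=6371·c=4343.833 ≈ 4343.8 km; running total=30168.7 km
Leg 4 bearing: y=sinΔλ·cosφ2=0.55940521, x=cosφ1·sinφ2-sinφ1·cosφ2·cosΔλ=-0.29020763; θ=atan2(y, x)=117.4193° ≈ 117.4°
Leg 5: φ1=0.4987034, φ2=1.1196182, Δφ=0.6209148, Δλ=-1.7300314 rad; a=sin²(Δφ/2)+cosφ1·cosφ2·sin²(Δλ/2)=0.3151449494; c=2·atan2(√a, √(1-a))=1.192099331; dist=6371·c=7594.865 ≈ 7594.9 km; running total=37763.6 km
Leg 5 bearing: y=sinΔλ·cosφ2=-0.43050981, x=cosφ1·sinφ2-sinφ1·cosφ2·cosΔλ=0.82339283; θ=atan2(y, x)=-27.6028° <0 so +360° → 332.3972° ≈ 332.4°

Leg 1: dist=9036.7 km, bearing=332.5°
Leg 2: dist=6070.1 km, bearing=116.4°
Leg 3: dist=10718.1 km, bearing=22.8°
Leg 4: dist=4343.8 km, bearing=117.4°
Leg 5: dist=7594.9 km, bearing=332.4°
Total: 37763.6 km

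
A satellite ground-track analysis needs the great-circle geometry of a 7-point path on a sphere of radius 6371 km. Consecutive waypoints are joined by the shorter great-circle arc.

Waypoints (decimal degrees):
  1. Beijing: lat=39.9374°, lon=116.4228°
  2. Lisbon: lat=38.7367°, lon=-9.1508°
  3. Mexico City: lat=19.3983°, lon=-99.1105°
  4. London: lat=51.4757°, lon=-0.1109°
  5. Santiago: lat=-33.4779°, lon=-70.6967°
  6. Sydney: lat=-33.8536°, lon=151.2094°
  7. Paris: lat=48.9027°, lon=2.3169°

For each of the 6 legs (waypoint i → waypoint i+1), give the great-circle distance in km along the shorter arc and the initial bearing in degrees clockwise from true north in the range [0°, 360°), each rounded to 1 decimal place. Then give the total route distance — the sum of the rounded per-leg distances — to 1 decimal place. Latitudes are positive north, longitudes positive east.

Leg 1: φ1=0.6970391, φ2=0.6760830, Δφ=-0.0209562, Δλ=-2.1916728 rad; a=sin²(Δφ/2)+cosφ1·cosφ2·sin²(Δλ/2)=0.4731196722; c=2·atan2(√a, √(1-a))=1.517009741; dist=6371·c=9664.869 ≈ 9664.9 km; running total=9664.9 km
Leg 1 bearing: y=sinΔλ·cosφ2=-0.63445194, x=cosφ1·sinφ2-sinφ1·cosφ2·cosΔλ=0.77109048; θ=atan2(y, x)=-39.4475° <0 so +360° → 320.5525° ≈ 320.6°
Leg 2: φ1=0.6760830, φ2=0.3385642, Δφ=-0.3375188, Δλ=-1.5700930 rad; a=sin²(Δφ/2)+cosφ1·cosφ2·sin²(Δλ/2)=0.3958263494; c=2·atan2(√a, √(1-a))=1.360911453; dist=6371·c=8670.367 ≈ 8670.4 km; running total=18335.3 km
Leg 2 bearing: y=sinΔλ·cosφ2=-0.94323228, x=cosφ1·sinφ2-sinφ1·cosφ2·cosΔλ=0.25865859; θ=atan2(y, x)=-74.6650° <0 so +360° → 285.3350° ≈ 285.3°
Leg 3: φ1=0.3385642, φ2=0.8984204, Δφ=0.5598562, Δλ=1.7278690 rad; a=sin²(Δφ/2)+cosφ1·cosφ2·sin²(Δλ/2)=0.4160285451; c=2·atan2(√a, √(1-a))=1.402053759; dist=6371·c=8932.484 ≈ 8932.5 km; running total=27267.8 km
Leg 3 bearing: y=sinΔλ·cosφ2=0.61517890, x=cosφ1·sinφ2-sinφ1·cosφ2·cosΔλ=0.77029222; θ=atan2(y, x)=38.6119° ≈ 38.6°
Leg 4: φ1=0.8984204, φ2=-0.5842996, Δφ=-1.4827200, Δλ=-1.2319546 rad; a=sin²(Δφ/2)+cosφ1·cosφ2·sin²(Δλ/2)=0.6294343438; c=2·atan2(√a, √(1-a))=1.832647109; dist=6371·c=11675.795 ≈ 11675.8 km; running total=38943.6 km
Leg 4 bearing: y=sinΔλ·cosφ2=-0.78667206, x=cosφ1·sinφ2-sinφ1·cosφ2·cosΔλ=-0.56047665; θ=atan2(y, x)=-125.4686° <0 so +360° → 234.5314° ≈ 234.5°
Leg 5: φ1=-0.5842996, φ2=-0.5908568, Δφ=-0.0065572, Δλ=3.8729921 rad; a=sin²(Δφ/2)+cosφ1·cosφ2·sin²(Δλ/2)=0.6041185247; c=2·atan2(√a, √(1-a))=1.780568476; dist=6371·c=11344.002 ≈ 11344.0 km; running total=50287.6 km
Leg 5 bearing: y=sinΔλ·cosφ2=-0.55467650, x=cosφ1·sinφ2-sinφ1·cosφ2·cosΔλ=-0.80558756; θ=atan2(y, x)=-145.4512° <0 so +360° → 214.5488° ≈ 214.5°
Leg 6: φ1=-0.5908568, φ2=0.8535131, Δφ=1.4443699, Δλ=-2.5986644 rad; a=sin²(Δφ/2)+cosφ1·cosφ2·sin²(Δλ/2)=0.9436017122; c=2·atan2(√a, √(1-a))=2.662044368; dist=6371·c=16959.885 ≈ 16959.9 km; running total=67247.5 km
Leg 6 bearing: y=sinΔλ·cosφ2=-0.33961156, x=cosφ1·sinφ2-sinφ1·cosφ2·cosΔλ=0.31230446; θ=atan2(y, x)=-47.3986° <0 so +360° → 312.6014° ≈ 312.6°

Leg 1: dist=9664.9 km, bearing=320.6°
Leg 2: dist=8670.4 km, bearing=285.3°
Leg 3: dist=8932.5 km, bearing=38.6°
Leg 4: dist=11675.8 km, bearing=234.5°
Leg 5: dist=11344.0 km, bearing=214.5°
Leg 6: dist=16959.9 km, bearing=312.6°
Total: 67247.5 km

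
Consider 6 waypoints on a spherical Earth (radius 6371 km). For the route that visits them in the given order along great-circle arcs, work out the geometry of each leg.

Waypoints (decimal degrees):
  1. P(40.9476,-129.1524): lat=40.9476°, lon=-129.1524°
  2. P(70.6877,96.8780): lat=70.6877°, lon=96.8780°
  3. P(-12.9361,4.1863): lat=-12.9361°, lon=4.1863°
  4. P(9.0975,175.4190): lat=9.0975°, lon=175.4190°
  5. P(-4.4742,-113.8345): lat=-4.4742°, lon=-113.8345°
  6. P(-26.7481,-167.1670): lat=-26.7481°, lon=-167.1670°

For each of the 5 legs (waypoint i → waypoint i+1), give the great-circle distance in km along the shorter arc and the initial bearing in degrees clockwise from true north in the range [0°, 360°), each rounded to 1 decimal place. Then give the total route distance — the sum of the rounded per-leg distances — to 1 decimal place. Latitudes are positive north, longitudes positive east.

Leg 1: dist=7068.9 km, bearing=344.6°
Leg 2: dist=11462.6 km, bearing=268.2°
Leg 3: dist=18967.5 km, bearing=113.2°
Leg 4: dist=7984.2 km, bearing=97.8°
Leg 5: dist=6168.6 km, bearing=240.4°
Total: 51651.8 km

Leg 1: φ1=0.7146704, φ2=1.2337331, Δφ=0.5190627, Δλ=3.9449747 rad; a=sin²(Δφ/2)+cosφ1·cosφ2·sin²(Δλ/2)=0.2774674650; c=2·atan2(√a, √(1-a))=1.109549404; dist=6371·c=7068.939 ≈ 7068.9 km; running total=7068.9 km
Leg 1 bearing: y=sinΔλ·cosφ2=-0.23801976, x=cosφ1·sinφ2-sinφ1·cosφ2·cosΔλ=0.86328656; θ=atan2(y, x)=-15.4143° <0 so +360° → 344.5857° ≈ 344.6°
Leg 2: φ1=1.2337331, φ2=-0.2257775, Δφ=-1.4595106, Δλ=-1.6177754 rad; a=sin²(Δφ/2)+cosφ1·cosφ2·sin²(Δλ/2)=0.6132021317; c=2·atan2(√a, √(1-a))=1.799180821; dist=6371·c=11462.581 ≈ 11462.6 km; running total=18531.5 km
Leg 2 bearing: y=sinΔλ·cosφ2=-0.97354503, x=cosφ1·sinφ2-sinφ1·cosφ2·cosΔλ=-0.03084130; θ=atan2(y, x)=-91.8145° <0 so +360° → 268.1855° ≈ 268.2°
Leg 3: φ1=-0.2257775, φ2=0.1587813, Δφ=0.3845589, Δλ=2.9885744 rad; a=sin²(Δφ/2)+cosφ1·cosφ2·sin²(Δλ/2)=0.9932559630; c=2·atan2(√a, √(1-a))=2.977163308; dist=6371·c=18967.507 ≈ 18967.5 km; running total=37499.0 km
Leg 3 bearing: y=sinΔλ·cosφ2=0.15050445, x=cosφ1·sinφ2-sinφ1·cosφ2·cosΔλ=-0.06436327; θ=atan2(y, x)=113.1540° ≈ 113.2°
Leg 4: φ1=0.1587813, φ2=-0.0780895, Δφ=-0.2368709, Δλ=-5.0484259 rad; a=sin²(Δφ/2)+cosφ1·cosφ2·sin²(Δλ/2)=0.3438632550; c=2·atan2(√a, √(1-a))=1.253211066; dist=6371·c=7984.208 ≈ 7984.2 km; running total=45483.2 km
Leg 4 bearing: y=sinΔλ·cosφ2=0.94119189, x=cosφ1·sinφ2-sinφ1·cosφ2·cosΔλ=-0.12900813; θ=atan2(y, x)=97.8048° ≈ 97.8°
Leg 5: φ1=-0.0780895, φ2=-0.4668424, Δφ=-0.3887529, Δλ=-0.9308277 rad; a=sin²(Δφ/2)+cosφ1·cosφ2·sin²(Δλ/2)=0.2166228877; c=2·atan2(√a, √(1-a))=0.968235423; dist=6371·c=6168.628 ≈ 6168.6 km; running total=51651.8 km
Leg 5 bearing: y=sinΔλ·cosφ2=-0.71628334, x=cosφ1·sinφ2-sinφ1·cosφ2·cosΔλ=-0.40709683; θ=atan2(y, x)=-119.6116° <0 so +360° → 240.3884° ≈ 240.4°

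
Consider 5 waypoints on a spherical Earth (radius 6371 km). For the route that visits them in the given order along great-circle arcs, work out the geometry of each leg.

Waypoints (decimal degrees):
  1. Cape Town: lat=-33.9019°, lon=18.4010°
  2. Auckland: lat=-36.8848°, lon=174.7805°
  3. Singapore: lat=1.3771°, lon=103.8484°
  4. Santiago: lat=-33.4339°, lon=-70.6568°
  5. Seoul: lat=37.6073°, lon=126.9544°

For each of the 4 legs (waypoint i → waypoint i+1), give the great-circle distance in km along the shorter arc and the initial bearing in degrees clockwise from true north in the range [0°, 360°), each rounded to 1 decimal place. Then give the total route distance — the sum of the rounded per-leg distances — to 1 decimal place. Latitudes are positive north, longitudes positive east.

Leg 1: φ1=-0.5916998, φ2=-0.6437612, Δφ=-0.0520614, Δλ=2.7293372 rad; a=sin²(Δφ/2)+cosφ1·cosφ2·sin²(Δλ/2)=0.6367334128; c=2·atan2(√a, √(1-a))=1.847791734; dist=6371·c=11772.281 ≈ 11772.3 km; running total=11772.3 km
Leg 1 bearing: y=sinΔλ·cosφ2=0.32047896, x=cosφ1·sinφ2-sinφ1·cosφ2·cosΔλ=-0.90692289; θ=atan2(y, x)=160.5381° ≈ 160.5°
Leg 2: φ1=-0.6437612, φ2=0.0240349, Δφ=0.6677961, Δλ=-1.2379987 rad; a=sin²(Δφ/2)+cosφ1·cosφ2·sin²(Δλ/2)=0.3766001392; c=2·atan2(√a, √(1-a))=1.321419902; dist=6371·c=8418.766 ≈ 8418.8 km; running total=20191.1 km
Leg 2 bearing: y=sinΔλ·cosφ2=-0.94485911, x=cosφ1·sinφ2-sinφ1·cosφ2·cosΔλ=0.21524674; θ=atan2(y, x)=-77.1666° <0 so +360° → 282.8334° ≈ 282.8°
Leg 3: φ1=0.0240349, φ2=-0.5835316, Δφ=-0.6075666, Δλ=-3.0456903 rad; a=sin²(Δφ/2)+cosφ1·cosφ2·sin²(Δλ/2)=0.9218443676; c=2·atan2(√a, √(1-a))=2.574914190; dist=6371·c=16404.778 ≈ 16404.8 km; running total=36595.9 km
Leg 3 bearing: y=sinΔλ·cosφ2=-0.07991000, x=cosφ1·sinφ2-sinφ1·cosφ2·cosΔλ=-0.53085187; θ=atan2(y, x)=-171.4394° <0 so +360° → 188.5606° ≈ 188.6°
Leg 4: φ1=-0.5835316, φ2=0.6563712, Δφ=1.2399028, Δλ=3.4489661 rad; a=sin²(Δφ/2)+cosφ1·cosφ2·sin²(Δλ/2)=0.9831813890; c=2·atan2(√a, √(1-a))=2.881486871; dist=6371·c=18357.953 ≈ 18358.0 km; running total=54953.9 km
Leg 4 bearing: y=sinΔλ·cosφ2=-0.23968863, x=cosφ1·sinφ2-sinφ1·cosφ2·cosΔλ=0.09323273; θ=atan2(y, x)=-68.7452° <0 so +360° → 291.2548° ≈ 291.3°

Leg 1: dist=11772.3 km, bearing=160.5°
Leg 2: dist=8418.8 km, bearing=282.8°
Leg 3: dist=16404.8 km, bearing=188.6°
Leg 4: dist=18358.0 km, bearing=291.3°
Total: 54953.9 km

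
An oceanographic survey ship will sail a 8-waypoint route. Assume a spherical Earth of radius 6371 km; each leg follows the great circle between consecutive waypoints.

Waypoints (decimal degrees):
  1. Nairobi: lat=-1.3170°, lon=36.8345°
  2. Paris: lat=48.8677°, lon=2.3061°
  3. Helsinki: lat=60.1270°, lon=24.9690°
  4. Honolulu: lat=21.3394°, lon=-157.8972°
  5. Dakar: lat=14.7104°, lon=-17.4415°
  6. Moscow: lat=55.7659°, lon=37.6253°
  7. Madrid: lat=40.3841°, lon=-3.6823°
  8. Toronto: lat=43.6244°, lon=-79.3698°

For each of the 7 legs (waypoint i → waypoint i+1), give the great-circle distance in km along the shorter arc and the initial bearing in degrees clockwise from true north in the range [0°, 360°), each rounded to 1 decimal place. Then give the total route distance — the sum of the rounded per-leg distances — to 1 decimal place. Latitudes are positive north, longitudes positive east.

Leg 1: dist=6490.2 km, bearing=334.0°
Leg 2: dist=1908.7 km, bearing=40.6°
Leg 3: dist=10952.7 km, bearing=2.7°
Leg 4: dist=14125.8 km, bearing=50.5°
Leg 5: dist=6512.2 km, bearing=32.7°
Leg 6: dist=3442.3 km, bearing=257.8°
Leg 7: dist=6039.6 km, bearing=300.3°
Total: 49471.5 km

Leg 1: φ1=-0.0229860, φ2=0.8529023, Δφ=0.8758882, Δλ=-0.6026343 rad; a=sin²(Δφ/2)+cosφ1·cosφ2·sin²(Δλ/2)=0.2377645427; c=2·atan2(√a, √(1-a))=1.018702742; dist=6371·c=6490.155 ≈ 6490.2 km; running total=6490.2 km
Leg 1 bearing: y=sinΔλ·cosφ2=-0.37285066, x=cosφ1·sinφ2-sinφ1·cosφ2·cosΔλ=0.76544931; θ=atan2(y, x)=-25.9707° <0 so +360° → 334.0293° ≈ 334.0°
Leg 2: φ1=0.8529023, φ2=1.0494141, Δφ=0.1965119, Δλ=0.3955422 rad; a=sin²(Δφ/2)+cosφ1·cosφ2·sin²(Δλ/2)=0.0222719689; c=2·atan2(√a, √(1-a))=0.299595116; dist=6371·c=1908.720 ≈ 1908.7 km; running total=8398.9 km
Leg 2 bearing: y=sinΔλ·cosφ2=0.19191419, x=cosφ1·sinφ2-sinφ1·cosφ2·cosΔλ=0.22421565; θ=atan2(y, x)=40.5614° ≈ 40.6°
Leg 3: φ1=1.0494141, φ2=0.3724428, Δφ=-0.6769713, Δλ=-3.1916173 rad; a=sin²(Δφ/2)+cosφ1·cosφ2·sin²(Δλ/2)=0.5739045051; c=2·atan2(√a, √(1-a))=1.719148908; dist=6371·c=10952.698 ≈ 10952.7 km; running total=19351.6 km
Leg 3 bearing: y=sinΔλ·cosφ2=0.04657557, x=cosφ1·sinφ2-sinφ1·cosφ2·cosΔλ=0.98791863; θ=atan2(y, x)=2.6992° ≈ 2.7°
Leg 4: φ1=0.3724428, φ2=0.2567449, Δφ=-0.1156979, Δλ=2.4514144 rad; a=sin²(Δφ/2)+cosφ1·cosφ2·sin²(Δλ/2)=0.8011583980; c=2·atan2(√a, √(1-a))=2.217196586; dist=6371·c=14125.759 ≈ 14125.8 km; running total=33477.4 km
Leg 4 bearing: y=sinΔλ·cosφ2=0.61580551, x=cosφ1·sinφ2-sinφ1·cosφ2·cosΔλ=0.50793509; θ=atan2(y, x)=50.4832° ≈ 50.5°
Leg 5: φ1=0.2567449, φ2=0.9732986, Δφ=0.7165537, Δλ=0.9610970 rad; a=sin²(Δφ/2)+cosφ1·cosφ2·sin²(Δλ/2)=0.2392391185; c=2·atan2(√a, √(1-a))=1.022162831; dist=6371·c=6512.199 ≈ 6512.2 km; running total=39989.6 km
Leg 5 bearing: y=sinΔλ·cosφ2=0.46121078, x=cosφ1·sinφ2-sinφ1·cosφ2·cosΔλ=0.71784376; θ=atan2(y, x)=32.7205° ≈ 32.7°
Leg 6: φ1=0.9732986, φ2=0.7048355, Δφ=-0.2684631, Δλ=-0.7209536 rad; a=sin²(Δφ/2)+cosφ1·cosφ2·sin²(Δλ/2)=0.0712235459; c=2·atan2(√a, √(1-a))=0.540302904; dist=6371·c=3442.270 ≈ 3442.3 km; running total=43431.9 km
Leg 6 bearing: y=sinΔλ·cosφ2=-0.50281114, x=cosφ1·sinφ2-sinφ1·cosφ2·cosΔλ=-0.10855397; θ=atan2(y, x)=-102.1828° <0 so +360° → 257.8172° ≈ 257.8°
Leg 7: φ1=0.7048355, φ2=0.7613894, Δφ=0.0565539, Δλ=-1.3209961 rad; a=sin²(Δφ/2)+cosφ1·cosφ2·sin²(Δλ/2)=0.2083401075; c=2·atan2(√a, √(1-a))=0.947986422; dist=6371·c=6039.621 ≈ 6039.6 km; running total=49471.5 km
Leg 7 bearing: y=sinΔλ·cosφ2=-0.70141026, x=cosφ1·sinφ2-sinφ1·cosφ2·cosΔλ=0.40958721; θ=atan2(y, x)=-59.7173° <0 so +360° → 300.2827° ≈ 300.3°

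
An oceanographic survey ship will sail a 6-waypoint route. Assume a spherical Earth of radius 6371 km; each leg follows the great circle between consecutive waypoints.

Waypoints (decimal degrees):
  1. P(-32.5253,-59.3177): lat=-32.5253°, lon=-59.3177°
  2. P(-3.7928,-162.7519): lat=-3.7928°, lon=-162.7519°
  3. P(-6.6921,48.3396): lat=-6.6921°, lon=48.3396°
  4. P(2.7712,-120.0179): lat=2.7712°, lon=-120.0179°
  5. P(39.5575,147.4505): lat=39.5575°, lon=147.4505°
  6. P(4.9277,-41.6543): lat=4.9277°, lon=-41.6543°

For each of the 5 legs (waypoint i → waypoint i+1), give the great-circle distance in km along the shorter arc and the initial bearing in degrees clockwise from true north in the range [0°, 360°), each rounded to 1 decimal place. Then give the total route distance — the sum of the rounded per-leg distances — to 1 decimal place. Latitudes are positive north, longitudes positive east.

Leg 1: φ1=-0.5676736, φ2=-0.0661968, Δφ=0.5014767, Δλ=-1.8052673 rad; a=sin²(Δφ/2)+cosφ1·cosφ2·sin²(Δλ/2)=0.5799467515; c=2·atan2(√a, √(1-a))=1.731379094; dist=6371·c=11030.616 ≈ 11030.6 km; running total=11030.6 km
Leg 1 bearing: y=sinΔλ·cosφ2=-0.97050709, x=cosφ1·sinφ2-sinφ1·cosφ2·cosΔλ=-0.18041633; θ=atan2(y, x)=-100.5310° <0 so +360° → 259.4690° ≈ 259.5°
Leg 2: φ1=-0.0661968, φ2=-0.1167992, Δφ=-0.0506023, Δλ=3.6842417 rad; a=sin²(Δφ/2)+cosφ1·cosφ2·sin²(Δλ/2)=0.9204689343; c=2·atan2(√a, √(1-a))=2.569810384; dist=6371·c=16372.262 ≈ 16372.3 km; running total=27402.9 km
Leg 2 bearing: y=sinΔλ·cosφ2=-0.51288788, x=cosφ1·sinφ2-sinφ1·cosφ2·cosΔλ=-0.17253848; θ=atan2(y, x)=-108.5932° <0 so +360° → 251.4068° ≈ 251.4°
Leg 3: φ1=-0.1167992, φ2=0.0483666, Δφ=0.1651657, Δλ=-2.9383927 rad; a=sin²(Δφ/2)+cosφ1·cosφ2·sin²(Δλ/2)=0.9886246518; c=2·atan2(√a, √(1-a))=2.927875600; dist=6371·c=18653.495 ≈ 18653.5 km; running total=46056.4 km
Leg 3 bearing: y=sinΔλ·cosφ2=-0.20156848, x=cosφ1·sinφ2-sinφ1·cosφ2·cosΔλ=-0.06598443; θ=atan2(y, x)=-108.1261° <0 so +360° → 251.8739° ≈ 251.9°
Leg 4: φ1=0.0483666, φ2=0.6904086, Δφ=0.6420421, Δλ=4.6682042 rad; a=sin²(Δφ/2)+cosφ1·cosφ2·sin²(Δλ/2)=0.5016122823; c=2·atan2(√a, √(1-a))=1.574020897; dist=6371·c=10028.087 ≈ 10028.1 km; running total=56084.5 km
Leg 4 bearing: y=sinΔλ·cosφ2=-0.77023338, x=cosφ1·sinφ2-sinφ1·cosφ2·cosΔλ=0.63775399; θ=atan2(y, x)=-50.3752° <0 so +360° → 309.6248° ≈ 309.6°
Leg 5: φ1=0.6904086, φ2=0.0860046, Δφ=-0.6044040, Δλ=-3.3005014 rad; a=sin²(Δφ/2)+cosφ1·cosφ2·sin²(Δλ/2)=0.8518766927; c=2·atan2(√a, √(1-a))=2.351463247; dist=6371·c=14981.172 ≈ 14981.2 km; running total=71065.7 km
Leg 5 bearing: y=sinΔλ·cosφ2=0.15765591, x=cosφ1·sinφ2-sinφ1·cosφ2·cosΔλ=0.69273067; θ=atan2(y, x)=12.8213° ≈ 12.8°

Leg 1: dist=11030.6 km, bearing=259.5°
Leg 2: dist=16372.3 km, bearing=251.4°
Leg 3: dist=18653.5 km, bearing=251.9°
Leg 4: dist=10028.1 km, bearing=309.6°
Leg 5: dist=14981.2 km, bearing=12.8°
Total: 71065.7 km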